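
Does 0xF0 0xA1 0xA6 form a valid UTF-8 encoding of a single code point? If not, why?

Leading byte 0xF0 = 11110000 → 4-byte form, but only 3 bytes are present.

invalid (sequence truncated)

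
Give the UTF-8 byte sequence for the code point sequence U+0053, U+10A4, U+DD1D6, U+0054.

53 E1 82 A4 F3 9D 87 96 54

U+0053: 1-byte form → 53.
U+10A4: 3-byte form → E1 82 A4.
U+DD1D6: 4-byte form → F3 9D 87 96.
U+0054: 1-byte form → 54.
Concatenated (9 bytes): 53 E1 82 A4 F3 9D 87 96 54.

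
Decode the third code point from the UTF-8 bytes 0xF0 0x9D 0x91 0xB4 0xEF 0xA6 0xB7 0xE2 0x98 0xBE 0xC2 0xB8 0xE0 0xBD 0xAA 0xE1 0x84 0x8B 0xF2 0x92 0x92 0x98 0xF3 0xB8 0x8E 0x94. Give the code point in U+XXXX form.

U+263E

Offset 0: leading byte 0xF0 = 11110000 → 4-byte char #1 = F0 9D 91 B4.
Offset 4: leading byte 0xEF = 11101111 → 3-byte char #2 = EF A6 B7.
Offset 7: leading byte 0xE2 = 11100010 → 3-byte char #3 = E2 98 BE.
Leading byte 0xE2 = 11100010 matches 1110xxxx → 3-byte sequence.
Byte 1: 0xE2 = 11100010, payload 0010 (4 bits).
Byte 2: 0x98 = 10011000 (10xxxxxx ✓), payload 011000.
Byte 3: 0xBE = 10111110 (10xxxxxx ✓), payload 111110.
Concatenate: 0010011000111110 = 0x263E (16 bits → U+263E).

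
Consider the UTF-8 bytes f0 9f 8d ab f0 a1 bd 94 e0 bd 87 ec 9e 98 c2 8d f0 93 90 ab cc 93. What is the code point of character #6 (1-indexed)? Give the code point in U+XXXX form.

U+1342B

Offset 0: leading byte 0xF0 = 11110000 → 4-byte char #1 = F0 9F 8D AB.
Offset 4: leading byte 0xF0 = 11110000 → 4-byte char #2 = F0 A1 BD 94.
Offset 8: leading byte 0xE0 = 11100000 → 3-byte char #3 = E0 BD 87.
Offset 11: leading byte 0xEC = 11101100 → 3-byte char #4 = EC 9E 98.
Offset 14: leading byte 0xC2 = 11000010 → 2-byte char #5 = C2 8D.
Offset 16: leading byte 0xF0 = 11110000 → 4-byte char #6 = F0 93 90 AB.
Leading byte 0xF0 = 11110000 matches 11110xxx → 4-byte sequence.
Byte 1: 0xF0 = 11110000, payload 000 (3 bits).
Byte 2: 0x93 = 10010011 (10xxxxxx ✓), payload 010011.
Byte 3: 0x90 = 10010000 (10xxxxxx ✓), payload 010000.
Byte 4: 0xAB = 10101011 (10xxxxxx ✓), payload 101011.
Concatenate: 000010011010000101011 = 0x1342B (21 bits → U+1342B).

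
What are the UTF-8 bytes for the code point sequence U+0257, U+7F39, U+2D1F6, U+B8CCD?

C9 97 E7 BC B9 F0 AD 87 B6 F2 B8 B3 8D

U+0257: 2-byte form → C9 97.
U+7F39: 3-byte form → E7 BC B9.
U+2D1F6: 4-byte form → F0 AD 87 B6.
U+B8CCD: 4-byte form → F2 B8 B3 8D.
Concatenated (13 bytes): C9 97 E7 BC B9 F0 AD 87 B6 F2 B8 B3 8D.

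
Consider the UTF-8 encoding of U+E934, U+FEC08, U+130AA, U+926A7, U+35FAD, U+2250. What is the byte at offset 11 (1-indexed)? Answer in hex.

1-indexed offset 11 is 0-indexed offset 10.
U+E934 → 3-byte form EE A4 B4 at offsets 0–2.
U+FEC08 → 4-byte form F3 BE B0 88 at offsets 3–6.
U+130AA → 4-byte form F0 93 82 AA at offsets 7–10.
Offset 10 falls in char 3's range; it's byte 4 of F0 93 82 AA = 0xAA.

0xAA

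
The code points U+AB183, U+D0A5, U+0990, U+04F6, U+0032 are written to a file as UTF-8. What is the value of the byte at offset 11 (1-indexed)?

1-indexed offset 11 is 0-indexed offset 10.
U+AB183 → 4-byte form F2 AB 86 83 at offsets 0–3.
U+D0A5 → 3-byte form ED 82 A5 at offsets 4–6.
U+0990 → 3-byte form E0 A6 90 at offsets 7–9.
U+04F6 → 2-byte form D3 B6 at offsets 10–11.
Offset 10 falls in char 4's range; it's byte 1 of D3 B6 = 0xD3.

0xD3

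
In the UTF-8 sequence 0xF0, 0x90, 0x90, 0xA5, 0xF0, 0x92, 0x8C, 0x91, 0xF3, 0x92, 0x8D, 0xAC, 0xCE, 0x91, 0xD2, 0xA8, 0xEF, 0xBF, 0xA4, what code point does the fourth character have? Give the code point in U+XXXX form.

U+0391

Offset 0: leading byte 0xF0 = 11110000 → 4-byte char #1 = F0 90 90 A5.
Offset 4: leading byte 0xF0 = 11110000 → 4-byte char #2 = F0 92 8C 91.
Offset 8: leading byte 0xF3 = 11110011 → 4-byte char #3 = F3 92 8D AC.
Offset 12: leading byte 0xCE = 11001110 → 2-byte char #4 = CE 91.
Leading byte 0xCE = 11001110 matches 110xxxxx → 2-byte sequence.
Byte 1: 0xCE = 11001110, payload 01110 (5 bits).
Byte 2: 0x91 = 10010001 (10xxxxxx ✓), payload 010001.
Concatenate: 01110010001 = 0x391 (11 bits → U+0391).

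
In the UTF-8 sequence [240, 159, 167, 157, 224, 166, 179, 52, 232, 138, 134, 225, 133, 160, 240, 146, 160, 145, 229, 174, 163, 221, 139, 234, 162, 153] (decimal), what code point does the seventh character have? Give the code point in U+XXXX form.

Offset 0: leading byte 0xF0 = 11110000 → 4-byte char #1 = F0 9F A7 9D.
Offset 4: leading byte 0xE0 = 11100000 → 3-byte char #2 = E0 A6 B3.
Offset 7: leading byte 0x34 = 00110100 → 1-byte char #3 = 34.
Offset 8: leading byte 0xE8 = 11101000 → 3-byte char #4 = E8 8A 86.
Offset 11: leading byte 0xE1 = 11100001 → 3-byte char #5 = E1 85 A0.
Offset 14: leading byte 0xF0 = 11110000 → 4-byte char #6 = F0 92 A0 91.
Offset 18: leading byte 0xE5 = 11100101 → 3-byte char #7 = E5 AE A3.
Leading byte 0xE5 = 11100101 matches 1110xxxx → 3-byte sequence.
Byte 1: 0xE5 = 11100101, payload 0101 (4 bits).
Byte 2: 0xAE = 10101110 (10xxxxxx ✓), payload 101110.
Byte 3: 0xA3 = 10100011 (10xxxxxx ✓), payload 100011.
Concatenate: 0101101110100011 = 0x5BA3 (16 bits → U+5BA3).

U+5BA3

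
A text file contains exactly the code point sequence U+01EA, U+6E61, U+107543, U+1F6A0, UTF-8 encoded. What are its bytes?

C7 AA E6 B9 A1 F4 87 95 83 F0 9F 9A A0

U+01EA: 2-byte form → C7 AA.
U+6E61: 3-byte form → E6 B9 A1.
U+107543: 4-byte form → F4 87 95 83.
U+1F6A0: 4-byte form → F0 9F 9A A0.
Concatenated (13 bytes): C7 AA E6 B9 A1 F4 87 95 83 F0 9F 9A A0.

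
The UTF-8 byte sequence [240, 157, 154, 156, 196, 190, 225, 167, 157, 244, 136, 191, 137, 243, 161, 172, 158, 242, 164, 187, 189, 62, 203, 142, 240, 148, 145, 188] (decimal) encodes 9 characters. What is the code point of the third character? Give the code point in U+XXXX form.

U+19DD

Offset 0: leading byte 0xF0 = 11110000 → 4-byte char #1 = F0 9D 9A 9C.
Offset 4: leading byte 0xC4 = 11000100 → 2-byte char #2 = C4 BE.
Offset 6: leading byte 0xE1 = 11100001 → 3-byte char #3 = E1 A7 9D.
Leading byte 0xE1 = 11100001 matches 1110xxxx → 3-byte sequence.
Byte 1: 0xE1 = 11100001, payload 0001 (4 bits).
Byte 2: 0xA7 = 10100111 (10xxxxxx ✓), payload 100111.
Byte 3: 0x9D = 10011101 (10xxxxxx ✓), payload 011101.
Concatenate: 0001100111011101 = 0x19DD (16 bits → U+19DD).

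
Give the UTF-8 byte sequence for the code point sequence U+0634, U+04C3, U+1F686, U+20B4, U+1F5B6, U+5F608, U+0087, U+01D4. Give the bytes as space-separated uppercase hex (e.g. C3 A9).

U+0634: 2-byte form → D8 B4.
U+04C3: 2-byte form → D3 83.
U+1F686: 4-byte form → F0 9F 9A 86.
U+20B4: 3-byte form → E2 82 B4.
U+1F5B6: 4-byte form → F0 9F 96 B6.
U+5F608: 4-byte form → F1 9F 98 88.
U+0087: 2-byte form → C2 87.
U+01D4: 2-byte form → C7 94.
Concatenated (23 bytes): D8 B4 D3 83 F0 9F 9A 86 E2 82 B4 F0 9F 96 B6 F1 9F 98 88 C2 87 C7 94.

D8 B4 D3 83 F0 9F 9A 86 E2 82 B4 F0 9F 96 B6 F1 9F 98 88 C2 87 C7 94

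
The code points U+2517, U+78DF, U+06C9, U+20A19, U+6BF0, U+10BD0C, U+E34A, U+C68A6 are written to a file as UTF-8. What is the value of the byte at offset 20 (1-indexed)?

0xEE

1-indexed offset 20 is 0-indexed offset 19.
U+2517 → 3-byte form E2 94 97 at offsets 0–2.
U+78DF → 3-byte form E7 A3 9F at offsets 3–5.
U+06C9 → 2-byte form DB 89 at offsets 6–7.
U+20A19 → 4-byte form F0 A0 A8 99 at offsets 8–11.
U+6BF0 → 3-byte form E6 AF B0 at offsets 12–14.
U+10BD0C → 4-byte form F4 8B B4 8C at offsets 15–18.
U+E34A → 3-byte form EE 8D 8A at offsets 19–21.
Offset 19 falls in char 7's range; it's byte 1 of EE 8D 8A = 0xEE.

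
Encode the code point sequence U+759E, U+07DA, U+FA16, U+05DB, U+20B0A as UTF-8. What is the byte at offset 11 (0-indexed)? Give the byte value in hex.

0xA0

U+759E → 3-byte form E7 96 9E at offsets 0–2.
U+07DA → 2-byte form DF 9A at offsets 3–4.
U+FA16 → 3-byte form EF A8 96 at offsets 5–7.
U+05DB → 2-byte form D7 9B at offsets 8–9.
U+20B0A → 4-byte form F0 A0 AC 8A at offsets 10–13.
Offset 11 falls in char 5's range; it's byte 2 of F0 A0 AC 8A = 0xA0.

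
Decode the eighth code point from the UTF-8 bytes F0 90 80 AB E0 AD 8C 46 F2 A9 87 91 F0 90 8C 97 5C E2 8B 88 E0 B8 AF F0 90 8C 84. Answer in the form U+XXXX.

Offset 0: leading byte 0xF0 = 11110000 → 4-byte char #1 = F0 90 80 AB.
Offset 4: leading byte 0xE0 = 11100000 → 3-byte char #2 = E0 AD 8C.
Offset 7: leading byte 0x46 = 01000110 → 1-byte char #3 = 46.
Offset 8: leading byte 0xF2 = 11110010 → 4-byte char #4 = F2 A9 87 91.
Offset 12: leading byte 0xF0 = 11110000 → 4-byte char #5 = F0 90 8C 97.
Offset 16: leading byte 0x5C = 01011100 → 1-byte char #6 = 5C.
Offset 17: leading byte 0xE2 = 11100010 → 3-byte char #7 = E2 8B 88.
Offset 20: leading byte 0xE0 = 11100000 → 3-byte char #8 = E0 B8 AF.
Leading byte 0xE0 = 11100000 matches 1110xxxx → 3-byte sequence.
Byte 1: 0xE0 = 11100000, payload 0000 (4 bits).
Byte 2: 0xB8 = 10111000 (10xxxxxx ✓), payload 111000.
Byte 3: 0xAF = 10101111 (10xxxxxx ✓), payload 101111.
Concatenate: 0000111000101111 = 0xE2F (16 bits → U+0E2F).

U+0E2F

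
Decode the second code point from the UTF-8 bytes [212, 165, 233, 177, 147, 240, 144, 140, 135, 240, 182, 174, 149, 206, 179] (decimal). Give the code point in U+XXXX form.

Offset 0: leading byte 0xD4 = 11010100 → 2-byte char #1 = D4 A5.
Offset 2: leading byte 0xE9 = 11101001 → 3-byte char #2 = E9 B1 93.
Leading byte 0xE9 = 11101001 matches 1110xxxx → 3-byte sequence.
Byte 1: 0xE9 = 11101001, payload 1001 (4 bits).
Byte 2: 0xB1 = 10110001 (10xxxxxx ✓), payload 110001.
Byte 3: 0x93 = 10010011 (10xxxxxx ✓), payload 010011.
Concatenate: 1001110001010011 = 0x9C53 (16 bits → U+9C53).

U+9C53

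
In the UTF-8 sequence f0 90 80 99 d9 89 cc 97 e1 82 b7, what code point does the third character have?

U+0317

Offset 0: leading byte 0xF0 = 11110000 → 4-byte char #1 = F0 90 80 99.
Offset 4: leading byte 0xD9 = 11011001 → 2-byte char #2 = D9 89.
Offset 6: leading byte 0xCC = 11001100 → 2-byte char #3 = CC 97.
Leading byte 0xCC = 11001100 matches 110xxxxx → 2-byte sequence.
Byte 1: 0xCC = 11001100, payload 01100 (5 bits).
Byte 2: 0x97 = 10010111 (10xxxxxx ✓), payload 010111.
Concatenate: 01100010111 = 0x317 (11 bits → U+0317).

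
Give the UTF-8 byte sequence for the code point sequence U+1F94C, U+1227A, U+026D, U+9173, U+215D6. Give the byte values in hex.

U+1F94C: 4-byte form → F0 9F A5 8C.
U+1227A: 4-byte form → F0 92 89 BA.
U+026D: 2-byte form → C9 AD.
U+9173: 3-byte form → E9 85 B3.
U+215D6: 4-byte form → F0 A1 97 96.
Concatenated (17 bytes): F0 9F A5 8C F0 92 89 BA C9 AD E9 85 B3 F0 A1 97 96.

F0 9F A5 8C F0 92 89 BA C9 AD E9 85 B3 F0 A1 97 96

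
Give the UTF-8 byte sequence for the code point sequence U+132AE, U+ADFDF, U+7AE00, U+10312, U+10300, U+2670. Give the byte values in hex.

U+132AE: 4-byte form → F0 93 8A AE.
U+ADFDF: 4-byte form → F2 AD BF 9F.
U+7AE00: 4-byte form → F1 BA B8 80.
U+10312: 4-byte form → F0 90 8C 92.
U+10300: 4-byte form → F0 90 8C 80.
U+2670: 3-byte form → E2 99 B0.
Concatenated (23 bytes): F0 93 8A AE F2 AD BF 9F F1 BA B8 80 F0 90 8C 92 F0 90 8C 80 E2 99 B0.

F0 93 8A AE F2 AD BF 9F F1 BA B8 80 F0 90 8C 92 F0 90 8C 80 E2 99 B0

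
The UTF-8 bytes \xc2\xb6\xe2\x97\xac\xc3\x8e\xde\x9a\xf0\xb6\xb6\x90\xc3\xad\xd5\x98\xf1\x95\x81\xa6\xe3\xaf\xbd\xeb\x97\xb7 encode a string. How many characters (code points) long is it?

Byte at offset 0: 0xC2 = 11000010 → 2-byte char (#1). Advance 2.
Byte at offset 2: 0xE2 = 11100010 → 3-byte char (#2). Advance 3.
Byte at offset 5: 0xC3 = 11000011 → 2-byte char (#3). Advance 2.
Byte at offset 7: 0xDE = 11011110 → 2-byte char (#4). Advance 2.
Byte at offset 9: 0xF0 = 11110000 → 4-byte char (#5). Advance 4.
Byte at offset 13: 0xC3 = 11000011 → 2-byte char (#6). Advance 2.
Byte at offset 15: 0xD5 = 11010101 → 2-byte char (#7). Advance 2.
Byte at offset 17: 0xF1 = 11110001 → 4-byte char (#8). Advance 4.
Byte at offset 21: 0xE3 = 11100011 → 3-byte char (#9). Advance 3.
Byte at offset 24: 0xEB = 11101011 → 3-byte char (#10). Advance 3.
Reached end at offset 27 after 10 code points.

10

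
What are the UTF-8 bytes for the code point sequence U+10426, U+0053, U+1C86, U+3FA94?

F0 90 90 A6 53 E1 B2 86 F0 BF AA 94

U+10426: 4-byte form → F0 90 90 A6.
U+0053: 1-byte form → 53.
U+1C86: 3-byte form → E1 B2 86.
U+3FA94: 4-byte form → F0 BF AA 94.
Concatenated (12 bytes): F0 90 90 A6 53 E1 B2 86 F0 BF AA 94.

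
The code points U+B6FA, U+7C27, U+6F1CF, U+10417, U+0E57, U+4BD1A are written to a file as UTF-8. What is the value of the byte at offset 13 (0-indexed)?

U+B6FA → 3-byte form EB 9B BA at offsets 0–2.
U+7C27 → 3-byte form E7 B0 A7 at offsets 3–5.
U+6F1CF → 4-byte form F1 AF 87 8F at offsets 6–9.
U+10417 → 4-byte form F0 90 90 97 at offsets 10–13.
Offset 13 falls in char 4's range; it's byte 4 of F0 90 90 97 = 0x97.

0x97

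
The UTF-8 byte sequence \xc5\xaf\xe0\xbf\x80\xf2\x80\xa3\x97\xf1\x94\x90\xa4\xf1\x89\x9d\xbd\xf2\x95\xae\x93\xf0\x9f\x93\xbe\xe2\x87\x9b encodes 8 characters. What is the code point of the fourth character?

U+54424

Offset 0: leading byte 0xC5 = 11000101 → 2-byte char #1 = C5 AF.
Offset 2: leading byte 0xE0 = 11100000 → 3-byte char #2 = E0 BF 80.
Offset 5: leading byte 0xF2 = 11110010 → 4-byte char #3 = F2 80 A3 97.
Offset 9: leading byte 0xF1 = 11110001 → 4-byte char #4 = F1 94 90 A4.
Leading byte 0xF1 = 11110001 matches 11110xxx → 4-byte sequence.
Byte 1: 0xF1 = 11110001, payload 001 (3 bits).
Byte 2: 0x94 = 10010100 (10xxxxxx ✓), payload 010100.
Byte 3: 0x90 = 10010000 (10xxxxxx ✓), payload 010000.
Byte 4: 0xA4 = 10100100 (10xxxxxx ✓), payload 100100.
Concatenate: 001010100010000100100 = 0x54424 (21 bits → U+54424).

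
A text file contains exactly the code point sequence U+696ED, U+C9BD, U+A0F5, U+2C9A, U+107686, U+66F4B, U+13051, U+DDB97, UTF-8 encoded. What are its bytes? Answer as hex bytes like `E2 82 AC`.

F1 A9 9B AD EC A6 BD EA 83 B5 E2 B2 9A F4 87 9A 86 F1 A6 BD 8B F0 93 81 91 F3 9D AE 97

U+696ED: 4-byte form → F1 A9 9B AD.
U+C9BD: 3-byte form → EC A6 BD.
U+A0F5: 3-byte form → EA 83 B5.
U+2C9A: 3-byte form → E2 B2 9A.
U+107686: 4-byte form → F4 87 9A 86.
U+66F4B: 4-byte form → F1 A6 BD 8B.
U+13051: 4-byte form → F0 93 81 91.
U+DDB97: 4-byte form → F3 9D AE 97.
Concatenated (29 bytes): F1 A9 9B AD EC A6 BD EA 83 B5 E2 B2 9A F4 87 9A 86 F1 A6 BD 8B F0 93 81 91 F3 9D AE 97.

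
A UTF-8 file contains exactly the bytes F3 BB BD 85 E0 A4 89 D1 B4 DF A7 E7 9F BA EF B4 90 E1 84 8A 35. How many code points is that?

Byte at offset 0: 0xF3 = 11110011 → 4-byte char (#1). Advance 4.
Byte at offset 4: 0xE0 = 11100000 → 3-byte char (#2). Advance 3.
Byte at offset 7: 0xD1 = 11010001 → 2-byte char (#3). Advance 2.
Byte at offset 9: 0xDF = 11011111 → 2-byte char (#4). Advance 2.
Byte at offset 11: 0xE7 = 11100111 → 3-byte char (#5). Advance 3.
Byte at offset 14: 0xEF = 11101111 → 3-byte char (#6). Advance 3.
Byte at offset 17: 0xE1 = 11100001 → 3-byte char (#7). Advance 3.
Byte at offset 20: 0x35 = 00110101 → 1-byte char (#8). Advance 1.
Reached end at offset 21 after 8 code points.

8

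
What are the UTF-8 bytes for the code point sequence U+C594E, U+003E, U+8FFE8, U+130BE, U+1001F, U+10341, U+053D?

F3 85 A5 8E 3E F2 8F BF A8 F0 93 82 BE F0 90 80 9F F0 90 8D 81 D4 BD

U+C594E: 4-byte form → F3 85 A5 8E.
U+003E: 1-byte form → 3E.
U+8FFE8: 4-byte form → F2 8F BF A8.
U+130BE: 4-byte form → F0 93 82 BE.
U+1001F: 4-byte form → F0 90 80 9F.
U+10341: 4-byte form → F0 90 8D 81.
U+053D: 2-byte form → D4 BD.
Concatenated (23 bytes): F3 85 A5 8E 3E F2 8F BF A8 F0 93 82 BE F0 90 80 9F F0 90 8D 81 D4 BD.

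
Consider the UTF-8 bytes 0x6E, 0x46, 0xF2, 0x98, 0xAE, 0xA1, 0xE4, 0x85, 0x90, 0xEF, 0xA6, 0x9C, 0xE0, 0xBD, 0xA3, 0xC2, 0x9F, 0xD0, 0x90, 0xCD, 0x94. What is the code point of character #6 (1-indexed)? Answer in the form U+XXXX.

U+0F63

Offset 0: leading byte 0x6E = 01101110 → 1-byte char #1 = 6E.
Offset 1: leading byte 0x46 = 01000110 → 1-byte char #2 = 46.
Offset 2: leading byte 0xF2 = 11110010 → 4-byte char #3 = F2 98 AE A1.
Offset 6: leading byte 0xE4 = 11100100 → 3-byte char #4 = E4 85 90.
Offset 9: leading byte 0xEF = 11101111 → 3-byte char #5 = EF A6 9C.
Offset 12: leading byte 0xE0 = 11100000 → 3-byte char #6 = E0 BD A3.
Leading byte 0xE0 = 11100000 matches 1110xxxx → 3-byte sequence.
Byte 1: 0xE0 = 11100000, payload 0000 (4 bits).
Byte 2: 0xBD = 10111101 (10xxxxxx ✓), payload 111101.
Byte 3: 0xA3 = 10100011 (10xxxxxx ✓), payload 100011.
Concatenate: 0000111101100011 = 0xF63 (16 bits → U+0F63).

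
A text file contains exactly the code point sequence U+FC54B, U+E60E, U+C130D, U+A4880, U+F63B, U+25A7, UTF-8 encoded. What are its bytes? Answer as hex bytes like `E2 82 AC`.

F3 BC 95 8B EE 98 8E F3 81 8C 8D F2 A4 A2 80 EF 98 BB E2 96 A7

U+FC54B: 4-byte form → F3 BC 95 8B.
U+E60E: 3-byte form → EE 98 8E.
U+C130D: 4-byte form → F3 81 8C 8D.
U+A4880: 4-byte form → F2 A4 A2 80.
U+F63B: 3-byte form → EF 98 BB.
U+25A7: 3-byte form → E2 96 A7.
Concatenated (21 bytes): F3 BC 95 8B EE 98 8E F3 81 8C 8D F2 A4 A2 80 EF 98 BB E2 96 A7.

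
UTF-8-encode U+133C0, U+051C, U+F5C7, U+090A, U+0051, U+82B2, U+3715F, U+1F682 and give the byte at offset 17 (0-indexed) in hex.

0xB7

U+133C0 → 4-byte form F0 93 8F 80 at offsets 0–3.
U+051C → 2-byte form D4 9C at offsets 4–5.
U+F5C7 → 3-byte form EF 97 87 at offsets 6–8.
U+090A → 3-byte form E0 A4 8A at offsets 9–11.
U+0051 → 1-byte form 51 at offsets 12–12.
U+82B2 → 3-byte form E8 8A B2 at offsets 13–15.
U+3715F → 4-byte form F0 B7 85 9F at offsets 16–19.
Offset 17 falls in char 7's range; it's byte 2 of F0 B7 85 9F = 0xB7.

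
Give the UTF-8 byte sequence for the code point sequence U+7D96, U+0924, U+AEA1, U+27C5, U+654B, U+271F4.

U+7D96: 3-byte form → E7 B6 96.
U+0924: 3-byte form → E0 A4 A4.
U+AEA1: 3-byte form → EA BA A1.
U+27C5: 3-byte form → E2 9F 85.
U+654B: 3-byte form → E6 95 8B.
U+271F4: 4-byte form → F0 A7 87 B4.
Concatenated (19 bytes): E7 B6 96 E0 A4 A4 EA BA A1 E2 9F 85 E6 95 8B F0 A7 87 B4.

E7 B6 96 E0 A4 A4 EA BA A1 E2 9F 85 E6 95 8B F0 A7 87 B4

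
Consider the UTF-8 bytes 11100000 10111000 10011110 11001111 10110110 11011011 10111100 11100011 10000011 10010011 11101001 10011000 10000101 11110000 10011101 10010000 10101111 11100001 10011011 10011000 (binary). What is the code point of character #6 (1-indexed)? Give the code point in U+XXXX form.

U+1D42F

Offset 0: leading byte 0xE0 = 11100000 → 3-byte char #1 = E0 B8 9E.
Offset 3: leading byte 0xCF = 11001111 → 2-byte char #2 = CF B6.
Offset 5: leading byte 0xDB = 11011011 → 2-byte char #3 = DB BC.
Offset 7: leading byte 0xE3 = 11100011 → 3-byte char #4 = E3 83 93.
Offset 10: leading byte 0xE9 = 11101001 → 3-byte char #5 = E9 98 85.
Offset 13: leading byte 0xF0 = 11110000 → 4-byte char #6 = F0 9D 90 AF.
Leading byte 0xF0 = 11110000 matches 11110xxx → 4-byte sequence.
Byte 1: 0xF0 = 11110000, payload 000 (3 bits).
Byte 2: 0x9D = 10011101 (10xxxxxx ✓), payload 011101.
Byte 3: 0x90 = 10010000 (10xxxxxx ✓), payload 010000.
Byte 4: 0xAF = 10101111 (10xxxxxx ✓), payload 101111.
Concatenate: 000011101010000101111 = 0x1D42F (21 bits → U+1D42F).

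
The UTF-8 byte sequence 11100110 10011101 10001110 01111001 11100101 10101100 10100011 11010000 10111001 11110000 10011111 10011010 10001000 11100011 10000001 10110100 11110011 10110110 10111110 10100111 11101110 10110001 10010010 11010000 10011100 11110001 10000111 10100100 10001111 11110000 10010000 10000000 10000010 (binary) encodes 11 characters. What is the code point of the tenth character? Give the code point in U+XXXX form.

U+4790F

Offset 0: leading byte 0xE6 = 11100110 → 3-byte char #1 = E6 9D 8E.
Offset 3: leading byte 0x79 = 01111001 → 1-byte char #2 = 79.
Offset 4: leading byte 0xE5 = 11100101 → 3-byte char #3 = E5 AC A3.
Offset 7: leading byte 0xD0 = 11010000 → 2-byte char #4 = D0 B9.
Offset 9: leading byte 0xF0 = 11110000 → 4-byte char #5 = F0 9F 9A 88.
Offset 13: leading byte 0xE3 = 11100011 → 3-byte char #6 = E3 81 B4.
Offset 16: leading byte 0xF3 = 11110011 → 4-byte char #7 = F3 B6 BE A7.
Offset 20: leading byte 0xEE = 11101110 → 3-byte char #8 = EE B1 92.
Offset 23: leading byte 0xD0 = 11010000 → 2-byte char #9 = D0 9C.
Offset 25: leading byte 0xF1 = 11110001 → 4-byte char #10 = F1 87 A4 8F.
Leading byte 0xF1 = 11110001 matches 11110xxx → 4-byte sequence.
Byte 1: 0xF1 = 11110001, payload 001 (3 bits).
Byte 2: 0x87 = 10000111 (10xxxxxx ✓), payload 000111.
Byte 3: 0xA4 = 10100100 (10xxxxxx ✓), payload 100100.
Byte 4: 0x8F = 10001111 (10xxxxxx ✓), payload 001111.
Concatenate: 001000111100100001111 = 0x4790F (21 bits → U+4790F).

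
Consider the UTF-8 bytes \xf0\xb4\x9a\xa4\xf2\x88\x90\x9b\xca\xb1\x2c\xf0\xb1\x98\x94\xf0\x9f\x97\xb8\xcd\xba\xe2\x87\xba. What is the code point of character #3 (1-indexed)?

U+02B1

Offset 0: leading byte 0xF0 = 11110000 → 4-byte char #1 = F0 B4 9A A4.
Offset 4: leading byte 0xF2 = 11110010 → 4-byte char #2 = F2 88 90 9B.
Offset 8: leading byte 0xCA = 11001010 → 2-byte char #3 = CA B1.
Leading byte 0xCA = 11001010 matches 110xxxxx → 2-byte sequence.
Byte 1: 0xCA = 11001010, payload 01010 (5 bits).
Byte 2: 0xB1 = 10110001 (10xxxxxx ✓), payload 110001.
Concatenate: 01010110001 = 0x2B1 (11 bits → U+02B1).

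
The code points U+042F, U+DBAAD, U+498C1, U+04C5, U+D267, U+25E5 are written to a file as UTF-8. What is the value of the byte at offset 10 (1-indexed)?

0x81

1-indexed offset 10 is 0-indexed offset 9.
U+042F → 2-byte form D0 AF at offsets 0–1.
U+DBAAD → 4-byte form F3 9B AA AD at offsets 2–5.
U+498C1 → 4-byte form F1 89 A3 81 at offsets 6–9.
Offset 9 falls in char 3's range; it's byte 4 of F1 89 A3 81 = 0x81.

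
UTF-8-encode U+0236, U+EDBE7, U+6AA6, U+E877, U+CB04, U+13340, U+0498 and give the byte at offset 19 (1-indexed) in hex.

1-indexed offset 19 is 0-indexed offset 18.
U+0236 → 2-byte form C8 B6 at offsets 0–1.
U+EDBE7 → 4-byte form F3 AD AF A7 at offsets 2–5.
U+6AA6 → 3-byte form E6 AA A6 at offsets 6–8.
U+E877 → 3-byte form EE A1 B7 at offsets 9–11.
U+CB04 → 3-byte form EC AC 84 at offsets 12–14.
U+13340 → 4-byte form F0 93 8D 80 at offsets 15–18.
Offset 18 falls in char 6's range; it's byte 4 of F0 93 8D 80 = 0x80.

0x80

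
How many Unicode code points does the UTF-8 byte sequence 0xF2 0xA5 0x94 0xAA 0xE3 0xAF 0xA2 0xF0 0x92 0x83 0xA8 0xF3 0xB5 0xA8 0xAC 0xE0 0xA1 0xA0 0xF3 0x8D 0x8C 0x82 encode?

Byte at offset 0: 0xF2 = 11110010 → 4-byte char (#1). Advance 4.
Byte at offset 4: 0xE3 = 11100011 → 3-byte char (#2). Advance 3.
Byte at offset 7: 0xF0 = 11110000 → 4-byte char (#3). Advance 4.
Byte at offset 11: 0xF3 = 11110011 → 4-byte char (#4). Advance 4.
Byte at offset 15: 0xE0 = 11100000 → 3-byte char (#5). Advance 3.
Byte at offset 18: 0xF3 = 11110011 → 4-byte char (#6). Advance 4.
Reached end at offset 22 after 6 code points.

6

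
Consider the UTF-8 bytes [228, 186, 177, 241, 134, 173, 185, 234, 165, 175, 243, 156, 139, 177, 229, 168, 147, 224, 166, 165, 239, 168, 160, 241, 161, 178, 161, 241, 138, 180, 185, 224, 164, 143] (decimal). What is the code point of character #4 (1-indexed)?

U+DC2F1

Offset 0: leading byte 0xE4 = 11100100 → 3-byte char #1 = E4 BA B1.
Offset 3: leading byte 0xF1 = 11110001 → 4-byte char #2 = F1 86 AD B9.
Offset 7: leading byte 0xEA = 11101010 → 3-byte char #3 = EA A5 AF.
Offset 10: leading byte 0xF3 = 11110011 → 4-byte char #4 = F3 9C 8B B1.
Leading byte 0xF3 = 11110011 matches 11110xxx → 4-byte sequence.
Byte 1: 0xF3 = 11110011, payload 011 (3 bits).
Byte 2: 0x9C = 10011100 (10xxxxxx ✓), payload 011100.
Byte 3: 0x8B = 10001011 (10xxxxxx ✓), payload 001011.
Byte 4: 0xB1 = 10110001 (10xxxxxx ✓), payload 110001.
Concatenate: 011011100001011110001 = 0xDC2F1 (21 bits → U+DC2F1).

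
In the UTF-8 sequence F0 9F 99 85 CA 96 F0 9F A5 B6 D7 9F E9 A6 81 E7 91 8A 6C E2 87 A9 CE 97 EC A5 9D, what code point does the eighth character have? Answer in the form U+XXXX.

U+21E9

Offset 0: leading byte 0xF0 = 11110000 → 4-byte char #1 = F0 9F 99 85.
Offset 4: leading byte 0xCA = 11001010 → 2-byte char #2 = CA 96.
Offset 6: leading byte 0xF0 = 11110000 → 4-byte char #3 = F0 9F A5 B6.
Offset 10: leading byte 0xD7 = 11010111 → 2-byte char #4 = D7 9F.
Offset 12: leading byte 0xE9 = 11101001 → 3-byte char #5 = E9 A6 81.
Offset 15: leading byte 0xE7 = 11100111 → 3-byte char #6 = E7 91 8A.
Offset 18: leading byte 0x6C = 01101100 → 1-byte char #7 = 6C.
Offset 19: leading byte 0xE2 = 11100010 → 3-byte char #8 = E2 87 A9.
Leading byte 0xE2 = 11100010 matches 1110xxxx → 3-byte sequence.
Byte 1: 0xE2 = 11100010, payload 0010 (4 bits).
Byte 2: 0x87 = 10000111 (10xxxxxx ✓), payload 000111.
Byte 3: 0xA9 = 10101001 (10xxxxxx ✓), payload 101001.
Concatenate: 0010000111101001 = 0x21E9 (16 bits → U+21E9).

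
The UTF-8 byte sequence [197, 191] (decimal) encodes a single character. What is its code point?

Leading byte 0xC5 = 11000101 matches 110xxxxx → 2-byte sequence.
Byte 1: 0xC5 = 11000101, payload 00101 (5 bits).
Byte 2: 0xBF = 10111111 (10xxxxxx ✓), payload 111111.
Concatenate: 00101111111 = 0x17F (11 bits → U+017F).

U+017F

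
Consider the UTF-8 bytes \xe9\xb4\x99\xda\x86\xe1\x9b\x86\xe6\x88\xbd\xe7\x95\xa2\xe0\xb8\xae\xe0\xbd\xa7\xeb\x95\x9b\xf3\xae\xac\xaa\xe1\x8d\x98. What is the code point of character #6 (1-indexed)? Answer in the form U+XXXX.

Offset 0: leading byte 0xE9 = 11101001 → 3-byte char #1 = E9 B4 99.
Offset 3: leading byte 0xDA = 11011010 → 2-byte char #2 = DA 86.
Offset 5: leading byte 0xE1 = 11100001 → 3-byte char #3 = E1 9B 86.
Offset 8: leading byte 0xE6 = 11100110 → 3-byte char #4 = E6 88 BD.
Offset 11: leading byte 0xE7 = 11100111 → 3-byte char #5 = E7 95 A2.
Offset 14: leading byte 0xE0 = 11100000 → 3-byte char #6 = E0 B8 AE.
Leading byte 0xE0 = 11100000 matches 1110xxxx → 3-byte sequence.
Byte 1: 0xE0 = 11100000, payload 0000 (4 bits).
Byte 2: 0xB8 = 10111000 (10xxxxxx ✓), payload 111000.
Byte 3: 0xAE = 10101110 (10xxxxxx ✓), payload 101110.
Concatenate: 0000111000101110 = 0xE2E (16 bits → U+0E2E).

U+0E2E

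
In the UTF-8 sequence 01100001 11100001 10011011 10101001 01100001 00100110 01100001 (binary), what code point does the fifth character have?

Offset 0: leading byte 0x61 = 01100001 → 1-byte char #1 = 61.
Offset 1: leading byte 0xE1 = 11100001 → 3-byte char #2 = E1 9B A9.
Offset 4: leading byte 0x61 = 01100001 → 1-byte char #3 = 61.
Offset 5: leading byte 0x26 = 00100110 → 1-byte char #4 = 26.
Offset 6: leading byte 0x61 = 01100001 → 1-byte char #5 = 61.
Leading byte 0x61 = 01100001 matches 0xxxxxxx → 1-byte sequence.
Byte 1: 0x61 = 01100001, payload 1100001 (7 bits).
Concatenate: 1100001 = 0x61 (7 bits → U+0061).

U+0061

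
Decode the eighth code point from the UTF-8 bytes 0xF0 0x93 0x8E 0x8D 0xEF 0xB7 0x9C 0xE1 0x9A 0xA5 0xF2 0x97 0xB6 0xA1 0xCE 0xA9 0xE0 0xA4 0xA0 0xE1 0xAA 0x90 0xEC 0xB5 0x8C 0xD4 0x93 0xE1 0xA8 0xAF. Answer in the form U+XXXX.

U+CD4C

Offset 0: leading byte 0xF0 = 11110000 → 4-byte char #1 = F0 93 8E 8D.
Offset 4: leading byte 0xEF = 11101111 → 3-byte char #2 = EF B7 9C.
Offset 7: leading byte 0xE1 = 11100001 → 3-byte char #3 = E1 9A A5.
Offset 10: leading byte 0xF2 = 11110010 → 4-byte char #4 = F2 97 B6 A1.
Offset 14: leading byte 0xCE = 11001110 → 2-byte char #5 = CE A9.
Offset 16: leading byte 0xE0 = 11100000 → 3-byte char #6 = E0 A4 A0.
Offset 19: leading byte 0xE1 = 11100001 → 3-byte char #7 = E1 AA 90.
Offset 22: leading byte 0xEC = 11101100 → 3-byte char #8 = EC B5 8C.
Leading byte 0xEC = 11101100 matches 1110xxxx → 3-byte sequence.
Byte 1: 0xEC = 11101100, payload 1100 (4 bits).
Byte 2: 0xB5 = 10110101 (10xxxxxx ✓), payload 110101.
Byte 3: 0x8C = 10001100 (10xxxxxx ✓), payload 001100.
Concatenate: 1100110101001100 = 0xCD4C (16 bits → U+CD4C).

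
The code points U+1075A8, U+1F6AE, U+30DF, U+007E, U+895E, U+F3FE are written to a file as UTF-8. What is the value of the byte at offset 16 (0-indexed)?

0x8F

U+1075A8 → 4-byte form F4 87 96 A8 at offsets 0–3.
U+1F6AE → 4-byte form F0 9F 9A AE at offsets 4–7.
U+30DF → 3-byte form E3 83 9F at offsets 8–10.
U+007E → 1-byte form 7E at offsets 11–11.
U+895E → 3-byte form E8 A5 9E at offsets 12–14.
U+F3FE → 3-byte form EF 8F BE at offsets 15–17.
Offset 16 falls in char 6's range; it's byte 2 of EF 8F BE = 0x8F.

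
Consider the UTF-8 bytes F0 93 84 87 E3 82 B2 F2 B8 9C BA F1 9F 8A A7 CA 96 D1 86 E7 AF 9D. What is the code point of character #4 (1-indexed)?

U+5F2A7

Offset 0: leading byte 0xF0 = 11110000 → 4-byte char #1 = F0 93 84 87.
Offset 4: leading byte 0xE3 = 11100011 → 3-byte char #2 = E3 82 B2.
Offset 7: leading byte 0xF2 = 11110010 → 4-byte char #3 = F2 B8 9C BA.
Offset 11: leading byte 0xF1 = 11110001 → 4-byte char #4 = F1 9F 8A A7.
Leading byte 0xF1 = 11110001 matches 11110xxx → 4-byte sequence.
Byte 1: 0xF1 = 11110001, payload 001 (3 bits).
Byte 2: 0x9F = 10011111 (10xxxxxx ✓), payload 011111.
Byte 3: 0x8A = 10001010 (10xxxxxx ✓), payload 001010.
Byte 4: 0xA7 = 10100111 (10xxxxxx ✓), payload 100111.
Concatenate: 001011111001010100111 = 0x5F2A7 (21 bits → U+5F2A7).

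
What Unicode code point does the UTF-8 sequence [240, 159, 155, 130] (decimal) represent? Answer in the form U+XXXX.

U+1F6C2

Leading byte 0xF0 = 11110000 matches 11110xxx → 4-byte sequence.
Byte 1: 0xF0 = 11110000, payload 000 (3 bits).
Byte 2: 0x9F = 10011111 (10xxxxxx ✓), payload 011111.
Byte 3: 0x9B = 10011011 (10xxxxxx ✓), payload 011011.
Byte 4: 0x82 = 10000010 (10xxxxxx ✓), payload 000010.
Concatenate: 000011111011011000010 = 0x1F6C2 (21 bits → U+1F6C2).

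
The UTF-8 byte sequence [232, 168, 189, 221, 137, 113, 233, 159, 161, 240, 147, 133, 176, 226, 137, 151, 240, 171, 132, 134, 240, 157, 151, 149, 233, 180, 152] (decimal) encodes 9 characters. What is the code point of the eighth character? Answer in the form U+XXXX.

U+1D5D5

Offset 0: leading byte 0xE8 = 11101000 → 3-byte char #1 = E8 A8 BD.
Offset 3: leading byte 0xDD = 11011101 → 2-byte char #2 = DD 89.
Offset 5: leading byte 0x71 = 01110001 → 1-byte char #3 = 71.
Offset 6: leading byte 0xE9 = 11101001 → 3-byte char #4 = E9 9F A1.
Offset 9: leading byte 0xF0 = 11110000 → 4-byte char #5 = F0 93 85 B0.
Offset 13: leading byte 0xE2 = 11100010 → 3-byte char #6 = E2 89 97.
Offset 16: leading byte 0xF0 = 11110000 → 4-byte char #7 = F0 AB 84 86.
Offset 20: leading byte 0xF0 = 11110000 → 4-byte char #8 = F0 9D 97 95.
Leading byte 0xF0 = 11110000 matches 11110xxx → 4-byte sequence.
Byte 1: 0xF0 = 11110000, payload 000 (3 bits).
Byte 2: 0x9D = 10011101 (10xxxxxx ✓), payload 011101.
Byte 3: 0x97 = 10010111 (10xxxxxx ✓), payload 010111.
Byte 4: 0x95 = 10010101 (10xxxxxx ✓), payload 010101.
Concatenate: 000011101010111010101 = 0x1D5D5 (21 bits → U+1D5D5).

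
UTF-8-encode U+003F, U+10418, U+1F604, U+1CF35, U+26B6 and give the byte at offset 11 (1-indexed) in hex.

0x9C

1-indexed offset 11 is 0-indexed offset 10.
U+003F → 1-byte form 3F at offsets 0–0.
U+10418 → 4-byte form F0 90 90 98 at offsets 1–4.
U+1F604 → 4-byte form F0 9F 98 84 at offsets 5–8.
U+1CF35 → 4-byte form F0 9C BC B5 at offsets 9–12.
Offset 10 falls in char 4's range; it's byte 2 of F0 9C BC B5 = 0x9C.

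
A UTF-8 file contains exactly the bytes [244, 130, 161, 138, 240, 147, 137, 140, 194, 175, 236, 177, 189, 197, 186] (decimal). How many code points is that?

Byte at offset 0: 0xF4 = 11110100 → 4-byte char (#1). Advance 4.
Byte at offset 4: 0xF0 = 11110000 → 4-byte char (#2). Advance 4.
Byte at offset 8: 0xC2 = 11000010 → 2-byte char (#3). Advance 2.
Byte at offset 10: 0xEC = 11101100 → 3-byte char (#4). Advance 3.
Byte at offset 13: 0xC5 = 11000101 → 2-byte char (#5). Advance 2.
Reached end at offset 15 after 5 code points.

5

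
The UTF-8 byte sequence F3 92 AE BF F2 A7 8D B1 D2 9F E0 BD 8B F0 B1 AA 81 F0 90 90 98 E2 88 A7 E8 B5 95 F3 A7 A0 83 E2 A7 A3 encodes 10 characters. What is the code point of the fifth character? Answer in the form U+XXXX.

Offset 0: leading byte 0xF3 = 11110011 → 4-byte char #1 = F3 92 AE BF.
Offset 4: leading byte 0xF2 = 11110010 → 4-byte char #2 = F2 A7 8D B1.
Offset 8: leading byte 0xD2 = 11010010 → 2-byte char #3 = D2 9F.
Offset 10: leading byte 0xE0 = 11100000 → 3-byte char #4 = E0 BD 8B.
Offset 13: leading byte 0xF0 = 11110000 → 4-byte char #5 = F0 B1 AA 81.
Leading byte 0xF0 = 11110000 matches 11110xxx → 4-byte sequence.
Byte 1: 0xF0 = 11110000, payload 000 (3 bits).
Byte 2: 0xB1 = 10110001 (10xxxxxx ✓), payload 110001.
Byte 3: 0xAA = 10101010 (10xxxxxx ✓), payload 101010.
Byte 4: 0x81 = 10000001 (10xxxxxx ✓), payload 000001.
Concatenate: 000110001101010000001 = 0x31A81 (21 bits → U+31A81).

U+31A81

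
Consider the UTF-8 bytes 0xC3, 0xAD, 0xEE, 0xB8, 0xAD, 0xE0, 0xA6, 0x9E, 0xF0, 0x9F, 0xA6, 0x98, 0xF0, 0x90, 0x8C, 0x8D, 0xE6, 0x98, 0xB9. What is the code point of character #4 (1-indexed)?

U+1F998

Offset 0: leading byte 0xC3 = 11000011 → 2-byte char #1 = C3 AD.
Offset 2: leading byte 0xEE = 11101110 → 3-byte char #2 = EE B8 AD.
Offset 5: leading byte 0xE0 = 11100000 → 3-byte char #3 = E0 A6 9E.
Offset 8: leading byte 0xF0 = 11110000 → 4-byte char #4 = F0 9F A6 98.
Leading byte 0xF0 = 11110000 matches 11110xxx → 4-byte sequence.
Byte 1: 0xF0 = 11110000, payload 000 (3 bits).
Byte 2: 0x9F = 10011111 (10xxxxxx ✓), payload 011111.
Byte 3: 0xA6 = 10100110 (10xxxxxx ✓), payload 100110.
Byte 4: 0x98 = 10011000 (10xxxxxx ✓), payload 011000.
Concatenate: 000011111100110011000 = 0x1F998 (21 bits → U+1F998).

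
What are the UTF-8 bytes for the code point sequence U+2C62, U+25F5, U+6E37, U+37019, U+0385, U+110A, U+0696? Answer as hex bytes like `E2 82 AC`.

U+2C62: 3-byte form → E2 B1 A2.
U+25F5: 3-byte form → E2 97 B5.
U+6E37: 3-byte form → E6 B8 B7.
U+37019: 4-byte form → F0 B7 80 99.
U+0385: 2-byte form → CE 85.
U+110A: 3-byte form → E1 84 8A.
U+0696: 2-byte form → DA 96.
Concatenated (20 bytes): E2 B1 A2 E2 97 B5 E6 B8 B7 F0 B7 80 99 CE 85 E1 84 8A DA 96.

E2 B1 A2 E2 97 B5 E6 B8 B7 F0 B7 80 99 CE 85 E1 84 8A DA 96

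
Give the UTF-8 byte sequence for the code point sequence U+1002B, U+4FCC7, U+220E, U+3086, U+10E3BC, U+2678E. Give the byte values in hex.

U+1002B: 4-byte form → F0 90 80 AB.
U+4FCC7: 4-byte form → F1 8F B3 87.
U+220E: 3-byte form → E2 88 8E.
U+3086: 3-byte form → E3 82 86.
U+10E3BC: 4-byte form → F4 8E 8E BC.
U+2678E: 4-byte form → F0 A6 9E 8E.
Concatenated (22 bytes): F0 90 80 AB F1 8F B3 87 E2 88 8E E3 82 86 F4 8E 8E BC F0 A6 9E 8E.

F0 90 80 AB F1 8F B3 87 E2 88 8E E3 82 86 F4 8E 8E BC F0 A6 9E 8E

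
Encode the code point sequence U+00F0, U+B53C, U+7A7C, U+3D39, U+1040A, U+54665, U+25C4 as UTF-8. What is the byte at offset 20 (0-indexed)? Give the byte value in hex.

0x97

U+00F0 → 2-byte form C3 B0 at offsets 0–1.
U+B53C → 3-byte form EB 94 BC at offsets 2–4.
U+7A7C → 3-byte form E7 A9 BC at offsets 5–7.
U+3D39 → 3-byte form E3 B4 B9 at offsets 8–10.
U+1040A → 4-byte form F0 90 90 8A at offsets 11–14.
U+54665 → 4-byte form F1 94 99 A5 at offsets 15–18.
U+25C4 → 3-byte form E2 97 84 at offsets 19–21.
Offset 20 falls in char 7's range; it's byte 2 of E2 97 84 = 0x97.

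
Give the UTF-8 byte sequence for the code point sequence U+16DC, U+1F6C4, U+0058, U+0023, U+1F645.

U+16DC: 3-byte form → E1 9B 9C.
U+1F6C4: 4-byte form → F0 9F 9B 84.
U+0058: 1-byte form → 58.
U+0023: 1-byte form → 23.
U+1F645: 4-byte form → F0 9F 99 85.
Concatenated (13 bytes): E1 9B 9C F0 9F 9B 84 58 23 F0 9F 99 85.

E1 9B 9C F0 9F 9B 84 58 23 F0 9F 99 85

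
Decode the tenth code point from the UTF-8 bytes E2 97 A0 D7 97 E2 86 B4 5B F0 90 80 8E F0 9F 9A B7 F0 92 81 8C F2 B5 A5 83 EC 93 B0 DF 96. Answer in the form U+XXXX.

Offset 0: leading byte 0xE2 = 11100010 → 3-byte char #1 = E2 97 A0.
Offset 3: leading byte 0xD7 = 11010111 → 2-byte char #2 = D7 97.
Offset 5: leading byte 0xE2 = 11100010 → 3-byte char #3 = E2 86 B4.
Offset 8: leading byte 0x5B = 01011011 → 1-byte char #4 = 5B.
Offset 9: leading byte 0xF0 = 11110000 → 4-byte char #5 = F0 90 80 8E.
Offset 13: leading byte 0xF0 = 11110000 → 4-byte char #6 = F0 9F 9A B7.
Offset 17: leading byte 0xF0 = 11110000 → 4-byte char #7 = F0 92 81 8C.
Offset 21: leading byte 0xF2 = 11110010 → 4-byte char #8 = F2 B5 A5 83.
Offset 25: leading byte 0xEC = 11101100 → 3-byte char #9 = EC 93 B0.
Offset 28: leading byte 0xDF = 11011111 → 2-byte char #10 = DF 96.
Leading byte 0xDF = 11011111 matches 110xxxxx → 2-byte sequence.
Byte 1: 0xDF = 11011111, payload 11111 (5 bits).
Byte 2: 0x96 = 10010110 (10xxxxxx ✓), payload 010110.
Concatenate: 11111010110 = 0x7D6 (11 bits → U+07D6).

U+07D6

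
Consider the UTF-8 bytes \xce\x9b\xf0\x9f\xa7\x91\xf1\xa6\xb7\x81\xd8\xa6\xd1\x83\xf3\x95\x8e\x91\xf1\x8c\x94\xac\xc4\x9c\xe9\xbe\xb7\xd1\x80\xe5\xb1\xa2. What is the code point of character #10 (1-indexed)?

U+0440

Offset 0: leading byte 0xCE = 11001110 → 2-byte char #1 = CE 9B.
Offset 2: leading byte 0xF0 = 11110000 → 4-byte char #2 = F0 9F A7 91.
Offset 6: leading byte 0xF1 = 11110001 → 4-byte char #3 = F1 A6 B7 81.
Offset 10: leading byte 0xD8 = 11011000 → 2-byte char #4 = D8 A6.
Offset 12: leading byte 0xD1 = 11010001 → 2-byte char #5 = D1 83.
Offset 14: leading byte 0xF3 = 11110011 → 4-byte char #6 = F3 95 8E 91.
Offset 18: leading byte 0xF1 = 11110001 → 4-byte char #7 = F1 8C 94 AC.
Offset 22: leading byte 0xC4 = 11000100 → 2-byte char #8 = C4 9C.
Offset 24: leading byte 0xE9 = 11101001 → 3-byte char #9 = E9 BE B7.
Offset 27: leading byte 0xD1 = 11010001 → 2-byte char #10 = D1 80.
Leading byte 0xD1 = 11010001 matches 110xxxxx → 2-byte sequence.
Byte 1: 0xD1 = 11010001, payload 10001 (5 bits).
Byte 2: 0x80 = 10000000 (10xxxxxx ✓), payload 000000.
Concatenate: 10001000000 = 0x440 (11 bits → U+0440).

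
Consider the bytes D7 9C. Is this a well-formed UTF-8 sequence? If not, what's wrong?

Leading byte 0xD7 = 11010111 → 2-byte form.
Continuation bytes 0x9C=10011100 all match 10xxxxxx.
Decoded value 0x5DC is ≥ 0x80 (shortest form) and not a surrogate.

valid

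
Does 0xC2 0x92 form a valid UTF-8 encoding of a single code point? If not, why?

Leading byte 0xC2 = 11000010 → 2-byte form.
Continuation bytes 0x92=10010010 all match 10xxxxxx.
Decoded value 0x92 is ≥ 0x80 (shortest form) and not a surrogate.

valid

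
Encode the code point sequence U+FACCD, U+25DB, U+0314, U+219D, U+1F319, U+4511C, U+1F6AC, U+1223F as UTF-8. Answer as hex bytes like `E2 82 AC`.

U+FACCD: 4-byte form → F3 BA B3 8D.
U+25DB: 3-byte form → E2 97 9B.
U+0314: 2-byte form → CC 94.
U+219D: 3-byte form → E2 86 9D.
U+1F319: 4-byte form → F0 9F 8C 99.
U+4511C: 4-byte form → F1 85 84 9C.
U+1F6AC: 4-byte form → F0 9F 9A AC.
U+1223F: 4-byte form → F0 92 88 BF.
Concatenated (28 bytes): F3 BA B3 8D E2 97 9B CC 94 E2 86 9D F0 9F 8C 99 F1 85 84 9C F0 9F 9A AC F0 92 88 BF.

F3 BA B3 8D E2 97 9B CC 94 E2 86 9D F0 9F 8C 99 F1 85 84 9C F0 9F 9A AC F0 92 88 BF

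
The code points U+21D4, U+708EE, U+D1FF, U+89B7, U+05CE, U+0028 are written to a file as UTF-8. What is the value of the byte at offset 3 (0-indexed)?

0xF1

U+21D4 → 3-byte form E2 87 94 at offsets 0–2.
U+708EE → 4-byte form F1 B0 A3 AE at offsets 3–6.
Offset 3 falls in char 2's range; it's byte 1 of F1 B0 A3 AE = 0xF1.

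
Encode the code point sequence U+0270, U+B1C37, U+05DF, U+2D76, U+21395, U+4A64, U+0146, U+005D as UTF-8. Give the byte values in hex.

U+0270: 2-byte form → C9 B0.
U+B1C37: 4-byte form → F2 B1 B0 B7.
U+05DF: 2-byte form → D7 9F.
U+2D76: 3-byte form → E2 B5 B6.
U+21395: 4-byte form → F0 A1 8E 95.
U+4A64: 3-byte form → E4 A9 A4.
U+0146: 2-byte form → C5 86.
U+005D: 1-byte form → 5D.
Concatenated (21 bytes): C9 B0 F2 B1 B0 B7 D7 9F E2 B5 B6 F0 A1 8E 95 E4 A9 A4 C5 86 5D.

C9 B0 F2 B1 B0 B7 D7 9F E2 B5 B6 F0 A1 8E 95 E4 A9 A4 C5 86 5D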